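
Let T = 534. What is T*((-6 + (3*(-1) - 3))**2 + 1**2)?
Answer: 77430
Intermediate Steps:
T*((-6 + (3*(-1) - 3))**2 + 1**2) = 534*((-6 + (3*(-1) - 3))**2 + 1**2) = 534*((-6 + (-3 - 3))**2 + 1) = 534*((-6 - 6)**2 + 1) = 534*((-12)**2 + 1) = 534*(144 + 1) = 534*145 = 77430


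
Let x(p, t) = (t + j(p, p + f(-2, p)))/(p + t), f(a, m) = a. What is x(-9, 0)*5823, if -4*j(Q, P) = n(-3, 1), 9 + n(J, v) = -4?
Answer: -8411/4 ≈ -2102.8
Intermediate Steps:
n(J, v) = -13 (n(J, v) = -9 - 4 = -13)
j(Q, P) = 13/4 (j(Q, P) = -¼*(-13) = 13/4)
x(p, t) = (13/4 + t)/(p + t) (x(p, t) = (t + 13/4)/(p + t) = (13/4 + t)/(p + t))
x(-9, 0)*5823 = ((13/4 + 0)/(-9 + 0))*5823 = ((13/4)/(-9))*5823 = -⅑*13/4*5823 = -13/36*5823 = -8411/4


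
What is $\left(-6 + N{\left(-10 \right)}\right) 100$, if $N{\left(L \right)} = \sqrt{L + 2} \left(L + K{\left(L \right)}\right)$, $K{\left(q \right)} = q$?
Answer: $-600 - 4000 i \sqrt{2} \approx -600.0 - 5656.9 i$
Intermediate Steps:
$N{\left(L \right)} = 2 L \sqrt{2 + L}$ ($N{\left(L \right)} = \sqrt{L + 2} \left(L + L\right) = \sqrt{2 + L} 2 L = 2 L \sqrt{2 + L}$)
$\left(-6 + N{\left(-10 \right)}\right) 100 = \left(-6 + 2 \left(-10\right) \sqrt{2 - 10}\right) 100 = \left(-6 + 2 \left(-10\right) \sqrt{-8}\right) 100 = \left(-6 + 2 \left(-10\right) 2 i \sqrt{2}\right) 100 = \left(-6 - 40 i \sqrt{2}\right) 100 = -600 - 4000 i \sqrt{2}$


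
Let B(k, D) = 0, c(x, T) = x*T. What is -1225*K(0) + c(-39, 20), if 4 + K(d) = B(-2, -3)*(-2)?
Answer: 4120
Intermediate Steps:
c(x, T) = T*x
K(d) = -4 (K(d) = -4 + 0*(-2) = -4 + 0 = -4)
-1225*K(0) + c(-39, 20) = -1225*(-4) + 20*(-39) = 4900 - 780 = 4120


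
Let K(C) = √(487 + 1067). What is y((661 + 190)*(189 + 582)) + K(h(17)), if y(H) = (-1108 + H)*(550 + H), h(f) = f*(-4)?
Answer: 430128041723 + √1554 ≈ 4.3013e+11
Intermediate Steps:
h(f) = -4*f
K(C) = √1554
y((661 + 190)*(189 + 582)) + K(h(17)) = (-609400 + ((661 + 190)*(189 + 582))² - 558*(661 + 190)*(189 + 582)) + √1554 = (-609400 + (851*771)² - 474858*771) + √1554 = (-609400 + 656121² - 558*656121) + √1554 = (-609400 + 430494766641 - 366115518) + √1554 = 430128041723 + √1554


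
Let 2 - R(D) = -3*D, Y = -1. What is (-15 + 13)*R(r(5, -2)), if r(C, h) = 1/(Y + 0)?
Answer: 2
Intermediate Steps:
r(C, h) = -1 (r(C, h) = 1/(-1 + 0) = 1/(-1) = -1)
R(D) = 2 + 3*D (R(D) = 2 - (-3)*D = 2 + 3*D)
(-15 + 13)*R(r(5, -2)) = (-15 + 13)*(2 + 3*(-1)) = -2*(2 - 3) = -2*(-1) = 2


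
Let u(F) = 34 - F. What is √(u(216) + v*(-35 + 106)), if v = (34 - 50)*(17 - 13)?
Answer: I*√4726 ≈ 68.746*I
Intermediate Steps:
v = -64 (v = -16*4 = -64)
√(u(216) + v*(-35 + 106)) = √((34 - 1*216) - 64*(-35 + 106)) = √((34 - 216) - 64*71) = √(-182 - 4544) = √(-4726) = I*√4726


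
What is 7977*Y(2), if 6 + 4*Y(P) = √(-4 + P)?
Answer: -23931/2 + 7977*I*√2/4 ≈ -11966.0 + 2820.3*I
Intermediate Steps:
Y(P) = -3/2 + √(-4 + P)/4
7977*Y(2) = 7977*(-3/2 + √(-4 + 2)/4) = 7977*(-3/2 + √(-2)/4) = 7977*(-3/2 + (I*√2)/4) = 7977*(-3/2 + I*√2/4) = -23931/2 + 7977*I*√2/4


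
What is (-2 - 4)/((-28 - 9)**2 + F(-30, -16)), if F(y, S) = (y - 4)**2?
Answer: -6/2525 ≈ -0.0023762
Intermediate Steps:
F(y, S) = (-4 + y)**2
(-2 - 4)/((-28 - 9)**2 + F(-30, -16)) = (-2 - 4)/((-28 - 9)**2 + (-4 - 30)**2) = -6/((-37)**2 + (-34)**2) = -6/(1369 + 1156) = -6/2525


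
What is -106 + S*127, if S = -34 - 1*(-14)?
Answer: -2646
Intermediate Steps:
S = -20 (S = -34 + 14 = -20)
-106 + S*127 = -106 - 20*127 = -106 - 2540 = -2646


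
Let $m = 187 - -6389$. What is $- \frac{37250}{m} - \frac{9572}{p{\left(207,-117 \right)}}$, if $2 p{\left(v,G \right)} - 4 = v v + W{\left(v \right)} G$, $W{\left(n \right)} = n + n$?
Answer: $- \frac{41075153}{18363480} \approx -2.2368$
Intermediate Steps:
$W{\left(n \right)} = 2 n$
$p{\left(v,G \right)} = 2 + \frac{v^{2}}{2} + G v$ ($p{\left(v,G \right)} = 2 + \frac{v v + 2 v G}{2} = 2 + \frac{v^{2} + 2 G v}{2} = 2 + \left(\frac{v^{2}}{2} + G v\right) = 2 + \frac{v^{2}}{2} + G v$)
$m = 6576$ ($m = 187 + 6389 = 6576$)
$- \frac{37250}{m} - \frac{9572}{p{\left(207,-117 \right)}} = - \frac{37250}{6576} - \frac{9572}{2 + \frac{207^{2}}{2} - 24219} = \left(-37250\right) \frac{1}{6576} - \frac{9572}{2 + \frac{1}{2} \cdot 42849 - 24219} = - \frac{18625}{3288} - \frac{9572}{2 + \frac{42849}{2} - 24219} = - \frac{18625}{3288} - \frac{9572}{- \frac{5585}{2}} = - \frac{18625}{3288} - - \frac{19144}{5585} = - \frac{18625}{3288} + \frac{19144}{5585} = - \frac{41075153}{18363480}$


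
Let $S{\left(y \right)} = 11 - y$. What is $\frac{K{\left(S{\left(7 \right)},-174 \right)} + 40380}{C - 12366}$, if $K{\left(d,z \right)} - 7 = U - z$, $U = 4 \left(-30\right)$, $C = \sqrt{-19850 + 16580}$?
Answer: $- \frac{83348901}{25486871} - \frac{40441 i \sqrt{3270}}{152921226} \approx -3.2703 - 0.015123 i$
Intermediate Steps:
$C = i \sqrt{3270}$ ($C = \sqrt{-3270} = i \sqrt{3270} \approx 57.184 i$)
$U = -120$
$K{\left(d,z \right)} = -113 - z$ ($K{\left(d,z \right)} = 7 - \left(120 + z\right) = -113 - z$)
$\frac{K{\left(S{\left(7 \right)},-174 \right)} + 40380}{C - 12366} = \frac{\left(-113 - -174\right) + 40380}{i \sqrt{3270} - 12366} = \frac{\left(-113 + 174\right) + 40380}{-12366 + i \sqrt{3270}} = \frac{61 + 40380}{-12366 + i \sqrt{3270}} = \frac{40441}{-12366 + i \sqrt{3270}}$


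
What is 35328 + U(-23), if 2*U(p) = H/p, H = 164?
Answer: 812462/23 ≈ 35324.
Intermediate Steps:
U(p) = 82/p (U(p) = (164/p)/2 = 82/p)
35328 + U(-23) = 35328 + 82/(-23) = 35328 + 82*(-1/23) = 35328 - 82/23 = 812462/23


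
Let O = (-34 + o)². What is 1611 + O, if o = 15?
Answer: 1972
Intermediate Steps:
O = 361 (O = (-34 + 15)² = (-19)² = 361)
1611 + O = 1611 + 361 = 1972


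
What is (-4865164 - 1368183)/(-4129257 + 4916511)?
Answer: -6233347/787254 ≈ -7.9178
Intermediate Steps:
(-4865164 - 1368183)/(-4129257 + 4916511) = -6233347/787254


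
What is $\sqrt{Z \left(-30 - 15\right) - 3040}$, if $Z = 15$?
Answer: $i \sqrt{3715} \approx 60.951 i$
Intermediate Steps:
$\sqrt{Z \left(-30 - 15\right) - 3040} = \sqrt{15 \left(-30 - 15\right) - 3040} = \sqrt{15 \left(-45\right) - 3040} = \sqrt{-675 - 3040} = \sqrt{-3715} = i \sqrt{3715}$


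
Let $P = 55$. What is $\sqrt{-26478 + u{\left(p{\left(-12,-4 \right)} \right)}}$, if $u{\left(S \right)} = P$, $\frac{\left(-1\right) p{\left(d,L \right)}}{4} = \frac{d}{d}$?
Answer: $i \sqrt{26423} \approx 162.55 i$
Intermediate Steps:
$p{\left(d,L \right)} = -4$ ($p{\left(d,L \right)} = - 4 \frac{d}{d} = \left(-4\right) 1 = -4$)
$u{\left(S \right)} = 55$
$\sqrt{-26478 + u{\left(p{\left(-12,-4 \right)} \right)}} = \sqrt{-26478 + 55} = \sqrt{-26423} = i \sqrt{26423}$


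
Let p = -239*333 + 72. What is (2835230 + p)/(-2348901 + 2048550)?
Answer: -2755715/300351 ≈ -9.1750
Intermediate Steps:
p = -79515 (p = -79587 + 72 = -79515)
(2835230 + p)/(-2348901 + 2048550) = (2835230 - 79515)/(-2348901 + 2048550) = 2755715/(-300351) = 2755715*(-1/300351) = -2755715/300351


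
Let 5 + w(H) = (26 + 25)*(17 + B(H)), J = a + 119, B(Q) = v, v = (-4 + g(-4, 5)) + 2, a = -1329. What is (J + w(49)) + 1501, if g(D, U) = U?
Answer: 1306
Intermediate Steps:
v = 3 (v = (-4 + 5) + 2 = 1 + 2 = 3)
B(Q) = 3
J = -1210 (J = -1329 + 119 = -1210)
w(H) = 1015 (w(H) = -5 + (26 + 25)*(17 + 3) = -5 + 51*20 = -5 + 1020 = 1015)
(J + w(49)) + 1501 = (-1210 + 1015) + 1501 = -195 + 1501 = 1306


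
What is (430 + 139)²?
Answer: 323761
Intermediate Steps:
(430 + 139)² = 569² = 323761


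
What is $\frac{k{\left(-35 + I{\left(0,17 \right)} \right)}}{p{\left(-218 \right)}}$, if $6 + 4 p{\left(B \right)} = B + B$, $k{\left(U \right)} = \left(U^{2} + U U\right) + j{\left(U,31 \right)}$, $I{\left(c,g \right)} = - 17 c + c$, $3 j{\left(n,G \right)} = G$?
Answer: $- \frac{14762}{663} \approx -22.265$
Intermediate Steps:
$j{\left(n,G \right)} = \frac{G}{3}$
$I{\left(c,g \right)} = - 16 c$
$k{\left(U \right)} = \frac{31}{3} + 2 U^{2}$ ($k{\left(U \right)} = \left(U^{2} + U U\right) + \frac{1}{3} \cdot 31 = \left(U^{2} + U^{2}\right) + \frac{31}{3} = 2 U^{2} + \frac{31}{3} = \frac{31}{3} + 2 U^{2}$)
$p{\left(B \right)} = - \frac{3}{2} + \frac{B}{2}$ ($p{\left(B \right)} = - \frac{3}{2} + \frac{B + B}{4} = - \frac{3}{2} + \frac{2 B}{4} = - \frac{3}{2} + \frac{B}{2}$)
$\frac{k{\left(-35 + I{\left(0,17 \right)} \right)}}{p{\left(-218 \right)}} = \frac{\frac{31}{3} + 2 \left(-35 - 0\right)^{2}}{- \frac{3}{2} + \frac{1}{2} \left(-218\right)} = \frac{\frac{31}{3} + 2 \left(-35 + 0\right)^{2}}{- \frac{3}{2} - 109} = \frac{\frac{31}{3} + 2 \left(-35\right)^{2}}{- \frac{221}{2}} = \left(\frac{31}{3} + 2 \cdot 1225\right) \left(- \frac{2}{221}\right) = \left(\frac{31}{3} + 2450\right) \left(- \frac{2}{221}\right) = \frac{7381}{3} \left(- \frac{2}{221}\right) = - \frac{14762}{663}$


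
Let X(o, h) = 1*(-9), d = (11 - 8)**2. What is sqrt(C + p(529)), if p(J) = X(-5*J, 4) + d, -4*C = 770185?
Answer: 17*I*sqrt(2665)/2 ≈ 438.8*I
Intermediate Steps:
d = 9 (d = 3**2 = 9)
X(o, h) = -9
C = -770185/4 (C = -1/4*770185 = -770185/4 ≈ -1.9255e+5)
p(J) = 0 (p(J) = -9 + 9 = 0)
sqrt(C + p(529)) = sqrt(-770185/4 + 0) = sqrt(-770185/4) = 17*I*sqrt(2665)/2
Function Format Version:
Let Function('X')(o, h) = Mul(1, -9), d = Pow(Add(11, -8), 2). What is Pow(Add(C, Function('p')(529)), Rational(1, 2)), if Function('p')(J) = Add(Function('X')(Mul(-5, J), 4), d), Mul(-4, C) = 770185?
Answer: Mul(Rational(17, 2), I, Pow(2665, Rational(1, 2))) ≈ Mul(438.80, I)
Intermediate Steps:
d = 9 (d = Pow(3, 2) = 9)
Function('X')(o, h) = -9
C = Rational(-770185, 4) (C = Mul(Rational(-1, 4), 770185) = Rational(-770185, 4) ≈ -1.9255e+5)
Function('p')(J) = 0 (Function('p')(J) = Add(-9, 9) = 0)
Pow(Add(C, Function('p')(529)), Rational(1, 2)) = Pow(Add(Rational(-770185, 4), 0), Rational(1, 2)) = Pow(Rational(-770185, 4), Rational(1, 2)) = Mul(Rational(17, 2), I, Pow(2665, Rational(1, 2)))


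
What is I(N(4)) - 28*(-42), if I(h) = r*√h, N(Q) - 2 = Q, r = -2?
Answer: 1176 - 2*√6 ≈ 1171.1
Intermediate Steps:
N(Q) = 2 + Q
I(h) = -2*√h
I(N(4)) - 28*(-42) = -2*√(2 + 4) - 28*(-42) = -2*√6 + 1176 = 1176 - 2*√6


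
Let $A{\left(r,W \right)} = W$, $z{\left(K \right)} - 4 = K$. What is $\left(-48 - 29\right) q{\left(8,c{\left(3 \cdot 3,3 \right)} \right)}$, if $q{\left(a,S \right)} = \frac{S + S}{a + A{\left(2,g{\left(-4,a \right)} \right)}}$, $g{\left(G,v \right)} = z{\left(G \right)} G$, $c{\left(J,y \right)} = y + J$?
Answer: $-231$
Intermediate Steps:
$z{\left(K \right)} = 4 + K$
$c{\left(J,y \right)} = J + y$
$g{\left(G,v \right)} = G \left(4 + G\right)$ ($g{\left(G,v \right)} = \left(4 + G\right) G = G \left(4 + G\right)$)
$q{\left(a,S \right)} = \frac{2 S}{a}$ ($q{\left(a,S \right)} = \frac{S + S}{a - 4 \left(4 - 4\right)} = \frac{2 S}{a - 0} = \frac{2 S}{a + 0} = \frac{2 S}{a}$)
$\left(-48 - 29\right) q{\left(8,c{\left(3 \cdot 3,3 \right)} \right)} = \left(-48 - 29\right) \frac{2 \left(3 \cdot 3 + 3\right)}{8} = - 77 \cdot 2 \left(9 + 3\right) \frac{1}{8} = - 77 \cdot 2 \cdot 12 \cdot \frac{1}{8} = \left(-77\right) 3 = -231$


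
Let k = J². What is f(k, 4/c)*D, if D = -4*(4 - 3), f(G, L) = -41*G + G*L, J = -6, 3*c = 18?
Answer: 5808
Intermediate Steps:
c = 6 (c = (⅓)*18 = 6)
k = 36 (k = (-6)² = 36)
D = -4 (D = -4*1 = -4)
f(k, 4/c)*D = (36*(-41 + 4/6))*(-4) = (36*(-41 + 4*(⅙)))*(-4) = (36*(-41 + ⅔))*(-4) = (36*(-121/3))*(-4) = -1452*(-4) = 5808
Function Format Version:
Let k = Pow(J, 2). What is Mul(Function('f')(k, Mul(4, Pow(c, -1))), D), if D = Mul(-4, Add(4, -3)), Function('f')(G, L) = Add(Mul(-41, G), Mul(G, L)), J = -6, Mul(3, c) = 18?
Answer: 5808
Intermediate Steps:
c = 6 (c = Mul(Rational(1, 3), 18) = 6)
k = 36 (k = Pow(-6, 2) = 36)
D = -4 (D = Mul(-4, 1) = -4)
Mul(Function('f')(k, Mul(4, Pow(c, -1))), D) = Mul(Mul(36, Add(-41, Mul(4, Pow(6, -1)))), -4) = Mul(Mul(36, Add(-41, Mul(4, Rational(1, 6)))), -4) = Mul(Mul(36, Add(-41, Rational(2, 3))), -4) = Mul(Mul(36, Rational(-121, 3)), -4) = Mul(-1452, -4) = 5808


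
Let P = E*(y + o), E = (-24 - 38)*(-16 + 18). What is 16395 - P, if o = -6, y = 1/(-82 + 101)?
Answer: 297493/19 ≈ 15658.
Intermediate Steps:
y = 1/19 ≈ 0.052632
E = -124 (E = -62*2 = -124)
P = 14012/19 (P = -124*(1/19 - 6) = -124*(-113/19) = 14012/19 ≈ 737.47)
16395 - P = 16395 - 1*14012/19 = 16395 - 14012/19 = 297493/19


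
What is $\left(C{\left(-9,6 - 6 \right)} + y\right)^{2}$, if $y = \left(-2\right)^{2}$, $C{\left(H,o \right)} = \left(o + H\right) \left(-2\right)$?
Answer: $484$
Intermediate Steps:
$C{\left(H,o \right)} = - 2 H - 2 o$ ($C{\left(H,o \right)} = \left(H + o\right) \left(-2\right) = - 2 H - 2 o$)
$y = 4$
$\left(C{\left(-9,6 - 6 \right)} + y\right)^{2} = \left(\left(\left(-2\right) \left(-9\right) - 2 \left(6 - 6\right)\right) + 4\right)^{2} = \left(\left(18 - 2 \left(6 - 6\right)\right) + 4\right)^{2} = \left(\left(18 - 0\right) + 4\right)^{2} = \left(\left(18 + 0\right) + 4\right)^{2} = \left(18 + 4\right)^{2} = 22^{2} = 484$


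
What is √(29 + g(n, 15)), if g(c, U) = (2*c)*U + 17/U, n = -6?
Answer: 2*I*√8430/15 ≈ 12.242*I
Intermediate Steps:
g(c, U) = 17/U + 2*U*c (g(c, U) = 2*U*c + 17/U = 17/U + 2*U*c)
√(29 + g(n, 15)) = √(29 + (17/15 + 2*15*(-6))) = √(29 + (17*(1/15) - 180)) = √(29 + (17/15 - 180)) = √(29 - 2683/15) = √(-2248/15) = 2*I*√8430/15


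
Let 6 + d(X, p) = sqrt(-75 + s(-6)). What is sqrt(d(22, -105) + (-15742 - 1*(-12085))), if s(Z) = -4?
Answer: sqrt(-3663 + I*sqrt(79)) ≈ 0.07343 + 60.523*I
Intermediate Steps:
d(X, p) = -6 + I*sqrt(79) (d(X, p) = -6 + sqrt(-75 - 4) = -6 + sqrt(-79) = -6 + I*sqrt(79))
sqrt(d(22, -105) + (-15742 - 1*(-12085))) = sqrt((-6 + I*sqrt(79)) + (-15742 - 1*(-12085))) = sqrt((-6 + I*sqrt(79)) + (-15742 + 12085)) = sqrt((-6 + I*sqrt(79)) - 3657) = sqrt(-3663 + I*sqrt(79))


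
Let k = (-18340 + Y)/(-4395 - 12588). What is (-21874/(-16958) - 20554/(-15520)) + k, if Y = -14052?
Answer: 5052540204029/1117431130320 ≈ 4.5216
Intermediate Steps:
k = 32392/16983 (k = (-18340 - 14052)/(-4395 - 12588) = -32392/(-16983) = -32392*(-1/16983) = 32392/16983 ≈ 1.9073)
(-21874/(-16958) - 20554/(-15520)) + k = (-21874/(-16958) - 20554/(-15520)) + 32392/16983 = (-21874*(-1/16958) - 20554*(-1/15520)) + 32392/16983 = (10937/8479 + 10277/7760) + 32392/16983 = 172009803/65797040 + 32392/16983 = 5052540204029/1117431130320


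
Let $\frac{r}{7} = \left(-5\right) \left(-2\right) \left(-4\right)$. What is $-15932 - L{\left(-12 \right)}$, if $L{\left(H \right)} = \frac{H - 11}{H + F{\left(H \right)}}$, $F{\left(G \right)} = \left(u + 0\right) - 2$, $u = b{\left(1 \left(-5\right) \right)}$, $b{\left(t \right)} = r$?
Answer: $- \frac{4684031}{294} \approx -15932.0$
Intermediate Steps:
$r = -280$ ($r = 7 \left(-5\right) \left(-2\right) \left(-4\right) = 7 \cdot 10 \left(-4\right) = 7 \left(-40\right) = -280$)
$b{\left(t \right)} = -280$
$u = -280$
$F{\left(G \right)} = -282$ ($F{\left(G \right)} = \left(-280 + 0\right) - 2 = -280 - 2 = -282$)
$L{\left(H \right)} = \frac{-11 + H}{-282 + H}$ ($L{\left(H \right)} = \frac{H - 11}{H - 282} = \frac{-11 + H}{-282 + H}$)
$-15932 - L{\left(-12 \right)} = -15932 - \frac{-11 - 12}{-282 - 12} = -15932 - \frac{1}{-294} \left(-23\right) = -15932 - \left(- \frac{1}{294}\right) \left(-23\right) = -15932 - \frac{23}{294} = - \frac{4684031}{294}$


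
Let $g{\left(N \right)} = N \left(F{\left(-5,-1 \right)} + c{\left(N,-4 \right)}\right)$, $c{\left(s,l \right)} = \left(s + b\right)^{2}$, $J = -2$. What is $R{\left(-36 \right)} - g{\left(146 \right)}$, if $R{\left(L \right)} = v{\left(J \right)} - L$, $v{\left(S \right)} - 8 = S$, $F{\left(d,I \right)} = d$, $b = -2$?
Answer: $-3026684$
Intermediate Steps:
$v{\left(S \right)} = 8 + S$
$c{\left(s,l \right)} = \left(-2 + s\right)^{2}$ ($c{\left(s,l \right)} = \left(s - 2\right)^{2} = \left(-2 + s\right)^{2}$)
$g{\left(N \right)} = N \left(-5 + \left(-2 + N\right)^{2}\right)$
$R{\left(L \right)} = 6 - L$ ($R{\left(L \right)} = \left(8 - 2\right) - L = 6 - L$)
$R{\left(-36 \right)} - g{\left(146 \right)} = \left(6 - -36\right) - 146 \left(-5 + \left(-2 + 146\right)^{2}\right) = \left(6 + 36\right) - 146 \left(-5 + 144^{2}\right) = 42 - 146 \left(-5 + 20736\right) = 42 - 146 \cdot 20731 = 42 - 3026726 = -3026684$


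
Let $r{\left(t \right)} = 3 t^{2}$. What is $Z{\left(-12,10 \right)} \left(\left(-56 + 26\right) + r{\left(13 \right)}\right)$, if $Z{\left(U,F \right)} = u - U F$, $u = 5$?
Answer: $59625$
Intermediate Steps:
$Z{\left(U,F \right)} = 5 - F U$ ($Z{\left(U,F \right)} = 5 - U F = 5 - F U$)
$Z{\left(-12,10 \right)} \left(\left(-56 + 26\right) + r{\left(13 \right)}\right) = \left(5 - 10 \left(-12\right)\right) \left(\left(-56 + 26\right) + 3 \cdot 13^{2}\right) = \left(5 + 120\right) \left(-30 + 3 \cdot 169\right) = 125 \left(-30 + 507\right) = 125 \cdot 477 = 59625$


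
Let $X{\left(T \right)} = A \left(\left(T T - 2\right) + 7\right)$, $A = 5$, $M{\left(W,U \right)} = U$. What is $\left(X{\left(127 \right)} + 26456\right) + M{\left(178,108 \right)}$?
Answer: $107234$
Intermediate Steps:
$X{\left(T \right)} = 25 + 5 T^{2}$ ($X{\left(T \right)} = 5 \left(\left(T T - 2\right) + 7\right) = 5 \left(\left(T^{2} - 2\right) + 7\right) = 5 \left(\left(-2 + T^{2}\right) + 7\right) = 5 \left(5 + T^{2}\right) = 25 + 5 T^{2}$)
$\left(X{\left(127 \right)} + 26456\right) + M{\left(178,108 \right)} = \left(\left(25 + 5 \cdot 127^{2}\right) + 26456\right) + 108 = \left(\left(25 + 5 \cdot 16129\right) + 26456\right) + 108 = \left(\left(25 + 80645\right) + 26456\right) + 108 = \left(80670 + 26456\right) + 108 = 107126 + 108 = 107234$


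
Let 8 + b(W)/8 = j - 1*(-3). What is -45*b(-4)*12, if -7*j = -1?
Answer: 146880/7 ≈ 20983.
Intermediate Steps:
j = ⅐ (j = -⅐*(-1) = ⅐ ≈ 0.14286)
b(W) = -272/7 (b(W) = -64 + 8*(⅐ - 1*(-3)) = -64 + 8*(⅐ + 3) = -64 + 8*(22/7) = -64 + 176/7 = -272/7)
-45*b(-4)*12 = -45*(-272/7)*12 = (12240/7)*12 = 146880/7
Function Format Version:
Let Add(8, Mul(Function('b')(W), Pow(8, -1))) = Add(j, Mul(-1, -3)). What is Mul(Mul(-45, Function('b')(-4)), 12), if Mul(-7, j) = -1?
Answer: Rational(146880, 7) ≈ 20983.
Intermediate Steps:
j = Rational(1, 7) (j = Mul(Rational(-1, 7), -1) = Rational(1, 7) ≈ 0.14286)
Function('b')(W) = Rational(-272, 7) (Function('b')(W) = Add(-64, Mul(8, Add(Rational(1, 7), Mul(-1, -3)))) = Add(-64, Mul(8, Add(Rational(1, 7), 3))) = Add(-64, Mul(8, Rational(22, 7))) = Add(-64, Rational(176, 7)) = Rational(-272, 7))
Mul(Mul(-45, Function('b')(-4)), 12) = Mul(Mul(-45, Rational(-272, 7)), 12) = Mul(Rational(12240, 7), 12) = Rational(146880, 7)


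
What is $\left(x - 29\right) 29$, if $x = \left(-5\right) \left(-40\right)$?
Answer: $4959$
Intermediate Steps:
$x = 200$
$\left(x - 29\right) 29 = \left(200 - 29\right) 29 = 171 \cdot 29 = 4959$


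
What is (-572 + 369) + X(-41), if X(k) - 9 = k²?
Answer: 1487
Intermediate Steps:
X(k) = 9 + k²
(-572 + 369) + X(-41) = (-572 + 369) + (9 + (-41)²) = -203 + (9 + 1681) = -203 + 1690 = 1487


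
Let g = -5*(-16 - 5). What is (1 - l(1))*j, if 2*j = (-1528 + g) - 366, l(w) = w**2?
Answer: 0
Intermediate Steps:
g = 105 (g = -5*(-21) = 105)
j = -1789/2 (j = ((-1528 + 105) - 366)/2 = (-1423 - 366)/2 = (1/2)*(-1789) = -1789/2 ≈ -894.50)
(1 - l(1))*j = (1 - 1*1**2)*(-1789/2) = (1 - 1*1)*(-1789/2) = (1 - 1)*(-1789/2) = 0*(-1789/2) = 0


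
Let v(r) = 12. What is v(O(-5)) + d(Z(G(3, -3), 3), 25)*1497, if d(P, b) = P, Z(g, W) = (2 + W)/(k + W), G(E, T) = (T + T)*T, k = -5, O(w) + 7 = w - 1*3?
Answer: -7461/2 ≈ -3730.5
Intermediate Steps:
O(w) = -10 + w (O(w) = -7 + (w - 1*3) = -7 + (w - 3) = -7 + (-3 + w) = -10 + w)
G(E, T) = 2*T² (G(E, T) = (2*T)*T = 2*T²)
Z(g, W) = (2 + W)/(-5 + W)
v(O(-5)) + d(Z(G(3, -3), 3), 25)*1497 = 12 + ((2 + 3)/(-5 + 3))*1497 = 12 + (5/(-2))*1497 = 12 - ½*5*1497 = 12 - 5/2*1497 = 12 - 7485/2 = -7461/2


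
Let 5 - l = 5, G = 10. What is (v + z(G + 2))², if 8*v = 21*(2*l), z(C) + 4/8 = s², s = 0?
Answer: ¼ ≈ 0.25000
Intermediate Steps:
l = 0 (l = 5 - 1*5 = 5 - 5 = 0)
z(C) = -½ (z(C) = -½ + 0² = -½ + 0 = -½)
v = 0 (v = (21*(2*0))/8 = (21*0)/8 = (⅛)*0 = 0)
(v + z(G + 2))² = (0 - ½)² = (-½)² = ¼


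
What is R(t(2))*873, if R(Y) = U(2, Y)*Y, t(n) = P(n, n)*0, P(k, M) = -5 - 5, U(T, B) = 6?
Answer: 0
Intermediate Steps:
P(k, M) = -10
t(n) = 0 (t(n) = -10*0 = 0)
R(Y) = 6*Y
R(t(2))*873 = (6*0)*873 = 0*873 = 0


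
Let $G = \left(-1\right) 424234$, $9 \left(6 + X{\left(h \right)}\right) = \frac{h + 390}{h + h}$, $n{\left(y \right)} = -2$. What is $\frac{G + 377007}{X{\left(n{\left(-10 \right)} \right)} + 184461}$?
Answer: $- \frac{425043}{1659998} \approx -0.25605$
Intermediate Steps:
$X{\left(h \right)} = -6 + \frac{390 + h}{18 h}$ ($X{\left(h \right)} = -6 + \frac{\left(h + 390\right) \frac{1}{h + h}}{9} = -6 + \frac{\left(390 + h\right) \frac{1}{2 h}}{9} = -6 + \frac{\frac{1}{2} \frac{1}{h} \left(390 + h\right)}{9} = -6 + \frac{390 + h}{18 h}$)
$G = -424234$
$\frac{G + 377007}{X{\left(n{\left(-10 \right)} \right)} + 184461} = \frac{-424234 + 377007}{\frac{390 - -214}{18 \left(-2\right)} + 184461} = - \frac{47227}{\frac{1}{18} \left(- \frac{1}{2}\right) \left(390 + 214\right) + 184461} = - \frac{47227}{\frac{1}{18} \left(- \frac{1}{2}\right) 604 + 184461} = - \frac{47227}{- \frac{151}{9} + 184461} = - \frac{47227}{\frac{1659998}{9}} = \left(-47227\right) \frac{9}{1659998} = - \frac{425043}{1659998}$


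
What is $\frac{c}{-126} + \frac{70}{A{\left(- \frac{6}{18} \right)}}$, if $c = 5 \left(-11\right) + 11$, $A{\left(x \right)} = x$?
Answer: $- \frac{13208}{63} \approx -209.65$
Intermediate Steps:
$c = -44$ ($c = -55 + 11 = -44$)
$\frac{c}{-126} + \frac{70}{A{\left(- \frac{6}{18} \right)}} = - \frac{44}{-126} + \frac{70}{\left(-6\right) \frac{1}{18}} = \left(-44\right) \left(- \frac{1}{126}\right) + \frac{70}{\left(-6\right) \frac{1}{18}} = \frac{22}{63} + \frac{70}{- \frac{1}{3}} = \frac{22}{63} + 70 \left(-3\right) = \frac{22}{63} - 210 = - \frac{13208}{63}$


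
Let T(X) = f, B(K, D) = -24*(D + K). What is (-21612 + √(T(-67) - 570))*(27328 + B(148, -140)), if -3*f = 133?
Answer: -586463232 + 27136*I*√5529/3 ≈ -5.8646e+8 + 6.7259e+5*I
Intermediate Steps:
B(K, D) = -24*D - 24*K
f = -133/3 (f = -⅓*133 = -133/3 ≈ -44.333)
T(X) = -133/3
(-21612 + √(T(-67) - 570))*(27328 + B(148, -140)) = (-21612 + √(-133/3 - 570))*(27328 + (-24*(-140) - 24*148)) = (-21612 + √(-1843/3))*(27328 + (3360 - 3552)) = (-21612 + I*√5529/3)*(27328 - 192) = (-21612 + I*√5529/3)*27136 = -586463232 + 27136*I*√5529/3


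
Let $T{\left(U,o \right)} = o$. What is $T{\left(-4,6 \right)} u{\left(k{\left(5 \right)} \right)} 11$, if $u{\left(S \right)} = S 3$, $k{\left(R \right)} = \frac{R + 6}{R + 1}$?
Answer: $363$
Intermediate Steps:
$k{\left(R \right)} = \frac{6 + R}{1 + R}$
$u{\left(S \right)} = 3 S$
$T{\left(-4,6 \right)} u{\left(k{\left(5 \right)} \right)} 11 = 6 \cdot 3 \frac{6 + 5}{1 + 5} \cdot 11 = 6 \cdot 3 \cdot \frac{1}{6} \cdot 11 \cdot 11 = 6 \cdot 3 \cdot \frac{11}{6} \cdot 11 = 6 \cdot \frac{11}{2} \cdot 11 = 33 \cdot 11 = 363$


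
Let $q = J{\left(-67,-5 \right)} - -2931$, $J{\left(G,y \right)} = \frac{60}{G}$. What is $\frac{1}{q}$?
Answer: $\frac{67}{196317} \approx 0.00034128$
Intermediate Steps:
$q = \frac{196317}{67}$ ($q = \frac{60}{-67} - -2931 = 60 \left(- \frac{1}{67}\right) + 2931 = - \frac{60}{67} + 2931 = \frac{196317}{67} \approx 2930.1$)
$\frac{1}{q} = \frac{1}{\frac{196317}{67}} = \frac{67}{196317}$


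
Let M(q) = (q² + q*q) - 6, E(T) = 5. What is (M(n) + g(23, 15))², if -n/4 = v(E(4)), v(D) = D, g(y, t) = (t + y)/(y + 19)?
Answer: 278656249/441 ≈ 6.3187e+5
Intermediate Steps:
g(y, t) = (t + y)/(19 + y)
n = -20 (n = -4*5 = -20)
M(q) = -6 + 2*q² (M(q) = (q² + q²) - 6 = 2*q² - 6 = -6 + 2*q²)
(M(n) + g(23, 15))² = ((-6 + 2*(-20)²) + (15 + 23)/(19 + 23))² = ((-6 + 2*400) + 38/42)² = ((-6 + 800) + (1/42)*38)² = (794 + 19/21)² = (16693/21)² = 278656249/441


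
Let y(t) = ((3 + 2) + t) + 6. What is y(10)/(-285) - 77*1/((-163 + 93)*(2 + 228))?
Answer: -3011/43700 ≈ -0.068902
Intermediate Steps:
y(t) = 11 + t (y(t) = (5 + t) + 6 = 11 + t)
y(10)/(-285) - 77*1/((-163 + 93)*(2 + 228)) = (11 + 10)/(-285) - 77*1/((-163 + 93)*(2 + 228)) = 21*(-1/285) - 77/((-70*230)) = -7/95 - 77/(-16100) = -7/95 - 77*(-1/16100) = -7/95 + 11/2300 = -3011/43700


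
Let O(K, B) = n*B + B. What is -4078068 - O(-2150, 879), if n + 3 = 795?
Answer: -4775115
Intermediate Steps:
n = 792 (n = -3 + 795 = 792)
O(K, B) = 793*B (O(K, B) = 792*B + B = 793*B)
-4078068 - O(-2150, 879) = -4078068 - 793*879 = -4078068 - 1*697047 = -4078068 - 697047 = -4775115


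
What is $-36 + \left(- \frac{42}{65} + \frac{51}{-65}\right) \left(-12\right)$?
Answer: $- \frac{1224}{65} \approx -18.831$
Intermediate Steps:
$-36 + \left(- \frac{42}{65} + \frac{51}{-65}\right) \left(-12\right) = -36 + \left(\left(-42\right) \frac{1}{65} + 51 \left(- \frac{1}{65}\right)\right) \left(-12\right) = -36 + \left(- \frac{42}{65} - \frac{51}{65}\right) \left(-12\right) = -36 - - \frac{1116}{65} = -36 + \frac{1116}{65} = - \frac{1224}{65}$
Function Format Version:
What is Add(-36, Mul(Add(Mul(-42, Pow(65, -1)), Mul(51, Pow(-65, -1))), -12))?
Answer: Rational(-1224, 65) ≈ -18.831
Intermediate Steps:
Add(-36, Mul(Add(Mul(-42, Pow(65, -1)), Mul(51, Pow(-65, -1))), -12)) = Add(-36, Mul(Add(Mul(-42, Rational(1, 65)), Mul(51, Rational(-1, 65))), -12)) = Add(-36, Mul(Add(Rational(-42, 65), Rational(-51, 65)), -12)) = Add(-36, Mul(Rational(-93, 65), -12)) = Add(-36, Rational(1116, 65)) = Rational(-1224, 65)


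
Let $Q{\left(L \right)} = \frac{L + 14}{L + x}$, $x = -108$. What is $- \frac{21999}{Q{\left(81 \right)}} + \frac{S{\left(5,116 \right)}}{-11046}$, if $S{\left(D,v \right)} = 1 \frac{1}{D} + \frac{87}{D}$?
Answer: $\frac{3280512043}{524685} \approx 6252.3$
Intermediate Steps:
$S{\left(D,v \right)} = \frac{88}{D}$ ($S{\left(D,v \right)} = \frac{1}{D} + \frac{87}{D} = \frac{88}{D}$)
$Q{\left(L \right)} = \frac{14 + L}{-108 + L}$ ($Q{\left(L \right)} = \frac{L + 14}{L - 108} = \frac{14 + L}{-108 + L}$)
$- \frac{21999}{Q{\left(81 \right)}} + \frac{S{\left(5,116 \right)}}{-11046} = - \frac{21999}{\frac{1}{-108 + 81} \left(14 + 81\right)} + \frac{88 \cdot \frac{1}{5}}{-11046} = - \frac{21999}{\frac{1}{-27} \cdot 95} + 88 \cdot \frac{1}{5} \left(- \frac{1}{11046}\right) = - \frac{21999}{\left(- \frac{1}{27}\right) 95} + \frac{88}{5} \left(- \frac{1}{11046}\right) = - \frac{21999}{- \frac{95}{27}} - \frac{44}{27615} = \left(-21999\right) \left(- \frac{27}{95}\right) - \frac{44}{27615} = \frac{593973}{95} - \frac{44}{27615} = \frac{3280512043}{524685}$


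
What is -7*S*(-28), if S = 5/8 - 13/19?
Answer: -441/38 ≈ -11.605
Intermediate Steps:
S = -9/152 (S = 5*(1/8) - 13*1/19 = 5/8 - 13/19 = -9/152 ≈ -0.059211)
-7*S*(-28) = -7*(-9/152)*(-28) = (63/152)*(-28) = -441/38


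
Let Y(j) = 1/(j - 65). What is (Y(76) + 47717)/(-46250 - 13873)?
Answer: -10712/13497 ≈ -0.79366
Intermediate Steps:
Y(j) = 1/(-65 + j)
(Y(76) + 47717)/(-46250 - 13873) = (1/(-65 + 76) + 47717)/(-46250 - 13873) = (1/11 + 47717)/(-60123) = (1/11 + 47717)*(-1/60123) = (524888/11)*(-1/60123) = -10712/13497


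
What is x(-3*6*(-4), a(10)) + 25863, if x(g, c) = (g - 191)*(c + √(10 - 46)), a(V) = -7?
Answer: 26696 - 714*I ≈ 26696.0 - 714.0*I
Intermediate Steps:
x(g, c) = (-191 + g)*(c + 6*I) (x(g, c) = (-191 + g)*(c + √(-36)) = (-191 + g)*(c + 6*I))
x(-3*6*(-4), a(10)) + 25863 = (-1146*I - 191*(-7) - 7*(-3*6)*(-4) + 6*I*(-3*6*(-4))) + 25863 = (-1146*I + 1337 - (-126)*(-4) + 6*I*(-18*(-4))) + 25863 = (-1146*I + 1337 - 7*72 + 6*I*72) + 25863 = (-1146*I + 1337 - 504 + 432*I) + 25863 = (833 - 714*I) + 25863 = 26696 - 714*I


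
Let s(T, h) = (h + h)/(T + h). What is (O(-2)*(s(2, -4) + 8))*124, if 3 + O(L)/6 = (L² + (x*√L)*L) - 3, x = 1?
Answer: -17856 - 17856*I*√2 ≈ -17856.0 - 25252.0*I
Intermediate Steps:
s(T, h) = 2*h/(T + h) (s(T, h) = (2*h)/(T + h) = 2*h/(T + h))
O(L) = -36 + 6*L² + 6*L^(3/2) (O(L) = -18 + 6*((L² + (1*√L)*L) - 3) = -18 + 6*((L² + √L*L) - 3) = -18 + 6*((L² + L^(3/2)) - 3) = -18 + 6*(-3 + L² + L^(3/2)) = -18 + (-18 + 6*L² + 6*L^(3/2)) = -36 + 6*L² + 6*L^(3/2))
(O(-2)*(s(2, -4) + 8))*124 = ((-36 + 6*(-2)² + 6*(-2)^(3/2))*(2*(-4)/(2 - 4) + 8))*124 = ((-36 + 6*4 + 6*(-2*I*√2))*(2*(-4)/(-2) + 8))*124 = ((-36 + 24 - 12*I*√2)*(2*(-4)*(-½) + 8))*124 = ((-12 - 12*I*√2)*(4 + 8))*124 = ((-12 - 12*I*√2)*12)*124 = (-144 - 144*I*√2)*124 = -17856 - 17856*I*√2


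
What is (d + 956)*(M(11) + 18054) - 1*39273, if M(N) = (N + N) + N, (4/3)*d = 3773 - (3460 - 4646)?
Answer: 338087895/4 ≈ 8.4522e+7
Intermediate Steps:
d = 14877/4 (d = 3*(3773 - (3460 - 4646))/4 = 3*(3773 - 1*(-1186))/4 = 3*(3773 + 1186)/4 = (¾)*4959 = 14877/4 ≈ 3719.3)
M(N) = 3*N (M(N) = 2*N + N = 3*N)
(d + 956)*(M(11) + 18054) - 1*39273 = (14877/4 + 956)*(3*11 + 18054) - 1*39273 = 18701*(33 + 18054)/4 - 39273 = (18701/4)*18087 - 39273 = 338244987/4 - 39273 = 338087895/4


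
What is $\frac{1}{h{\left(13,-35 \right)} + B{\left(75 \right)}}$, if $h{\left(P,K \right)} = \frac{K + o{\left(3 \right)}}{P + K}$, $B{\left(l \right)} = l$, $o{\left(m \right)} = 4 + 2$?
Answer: $\frac{22}{1679} \approx 0.013103$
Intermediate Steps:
$o{\left(m \right)} = 6$
$h{\left(P,K \right)} = \frac{6 + K}{K + P}$ ($h{\left(P,K \right)} = \frac{K + 6}{P + K} = \frac{6 + K}{K + P}$)
$\frac{1}{h{\left(13,-35 \right)} + B{\left(75 \right)}} = \frac{1}{\frac{6 - 35}{-35 + 13} + 75} = \frac{1}{\frac{1}{-22} \left(-29\right) + 75} = \frac{1}{\left(- \frac{1}{22}\right) \left(-29\right) + 75} = \frac{1}{\frac{29}{22} + 75} = \frac{1}{\frac{1679}{22}} = \frac{22}{1679}$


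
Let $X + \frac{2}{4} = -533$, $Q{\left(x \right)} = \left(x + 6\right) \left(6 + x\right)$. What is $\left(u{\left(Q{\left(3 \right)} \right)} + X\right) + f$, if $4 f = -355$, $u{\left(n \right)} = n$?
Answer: $- \frac{2165}{4} \approx -541.25$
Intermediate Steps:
$Q{\left(x \right)} = \left(6 + x\right)^{2}$ ($Q{\left(x \right)} = \left(6 + x\right) \left(6 + x\right) = \left(6 + x\right)^{2}$)
$X = - \frac{1067}{2}$ ($X = - \frac{1}{2} - 533 = - \frac{1067}{2} \approx -533.5$)
$f = - \frac{355}{4}$ ($f = \frac{1}{4} \left(-355\right) = - \frac{355}{4} \approx -88.75$)
$\left(u{\left(Q{\left(3 \right)} \right)} + X\right) + f = \left(\left(6 + 3\right)^{2} - \frac{1067}{2}\right) - \frac{355}{4} = \left(9^{2} - \frac{1067}{2}\right) - \frac{355}{4} = \left(81 - \frac{1067}{2}\right) - \frac{355}{4} = - \frac{905}{2} - \frac{355}{4} = - \frac{2165}{4}$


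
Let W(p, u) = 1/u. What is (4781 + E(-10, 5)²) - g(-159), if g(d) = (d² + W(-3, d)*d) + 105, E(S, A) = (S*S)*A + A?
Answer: 234419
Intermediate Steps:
E(S, A) = A + A*S² (E(S, A) = S²*A + A = A*S² + A = A + A*S²)
g(d) = 106 + d² (g(d) = (d² + d/d) + 105 = (d² + 1) + 105 = (1 + d²) + 105 = 106 + d²)
(4781 + E(-10, 5)²) - g(-159) = (4781 + (5*(1 + (-10)²))²) - (106 + (-159)²) = (4781 + (5*(1 + 100))²) - (106 + 25281) = (4781 + (5*101)²) - 1*25387 = (4781 + 505²) - 25387 = (4781 + 255025) - 25387 = 259806 - 25387 = 234419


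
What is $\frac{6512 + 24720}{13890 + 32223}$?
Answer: $\frac{31232}{46113} \approx 0.67729$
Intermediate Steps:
$\frac{6512 + 24720}{13890 + 32223} = \frac{31232}{46113}$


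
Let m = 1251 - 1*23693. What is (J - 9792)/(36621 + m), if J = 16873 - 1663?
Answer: 5418/14179 ≈ 0.38211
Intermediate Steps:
J = 15210
m = -22442 (m = 1251 - 23693 = -22442)
(J - 9792)/(36621 + m) = (15210 - 9792)/(36621 - 22442) = 5418/14179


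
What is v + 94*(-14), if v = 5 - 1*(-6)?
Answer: -1305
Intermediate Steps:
v = 11 (v = 5 + 6 = 11)
v + 94*(-14) = 11 + 94*(-14) = 11 - 1316 = -1305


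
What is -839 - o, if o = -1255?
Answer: 416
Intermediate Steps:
-839 - o = -839 - 1*(-1255) = -839 + 1255 = 416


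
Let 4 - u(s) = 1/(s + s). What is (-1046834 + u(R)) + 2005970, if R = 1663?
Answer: 3190099639/3326 ≈ 9.5914e+5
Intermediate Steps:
u(s) = 4 - 1/(2*s) (u(s) = 4 - 1/(s + s) = 4 - 1/(2*s))
(-1046834 + u(R)) + 2005970 = (-1046834 + (4 - 1/2/1663)) + 2005970 = (-1046834 + (4 - 1/2*1/1663)) + 2005970 = (-1046834 + (4 - 1/3326)) + 2005970 = (-1046834 + 13303/3326) + 2005970 = -3481756581/3326 + 2005970 = 3190099639/3326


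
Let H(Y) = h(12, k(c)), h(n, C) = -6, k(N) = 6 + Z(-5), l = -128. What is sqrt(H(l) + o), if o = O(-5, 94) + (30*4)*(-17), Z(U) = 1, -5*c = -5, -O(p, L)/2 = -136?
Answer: I*sqrt(1774) ≈ 42.119*I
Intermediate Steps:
O(p, L) = 272 (O(p, L) = -2*(-136) = 272)
c = 1 (c = -1/5*(-5) = 1)
k(N) = 7 (k(N) = 6 + 1 = 7)
H(Y) = -6
o = -1768 (o = 272 + (30*4)*(-17) = 272 + 120*(-17) = 272 - 2040 = -1768)
sqrt(H(l) + o) = sqrt(-6 - 1768) = sqrt(-1774) = I*sqrt(1774)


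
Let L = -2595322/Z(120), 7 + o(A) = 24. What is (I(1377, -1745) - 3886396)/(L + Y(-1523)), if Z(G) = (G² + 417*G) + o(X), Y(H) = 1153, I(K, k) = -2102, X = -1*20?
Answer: -250640915586/71723599 ≈ -3494.5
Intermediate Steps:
X = -20
o(A) = 17 (o(A) = -7 + 24 = 17)
Z(G) = 17 + G² + 417*G (Z(G) = (G² + 417*G) + 17 = 17 + G² + 417*G)
L = -2595322/64457 (L = -2595322/(17 + 120² + 417*120) = -2595322/(17 + 14400 + 50040) = -2595322/64457 ≈ -40.264)
(I(1377, -1745) - 3886396)/(L + Y(-1523)) = (-2102 - 3886396)/(-2595322/64457 + 1153) = -3888498/71723599/64457 = -3888498*64457/71723599 = -250640915586/71723599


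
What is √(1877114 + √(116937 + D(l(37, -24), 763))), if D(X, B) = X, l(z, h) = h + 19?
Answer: √(1877114 + 2*√29233) ≈ 1370.2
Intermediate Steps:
l(z, h) = 19 + h
√(1877114 + √(116937 + D(l(37, -24), 763))) = √(1877114 + √(116937 + (19 - 24))) = √(1877114 + √(116937 - 5)) = √(1877114 + √116932) = √(1877114 + 2*√29233)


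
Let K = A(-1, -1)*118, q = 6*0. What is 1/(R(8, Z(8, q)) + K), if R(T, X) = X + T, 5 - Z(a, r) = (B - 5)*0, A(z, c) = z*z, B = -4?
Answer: 1/131 ≈ 0.0076336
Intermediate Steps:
A(z, c) = z²
q = 0
Z(a, r) = 5 (Z(a, r) = 5 - (-4 - 5)*0 = 5 - (-9)*0 = 5 - 1*0 = 5 + 0 = 5)
R(T, X) = T + X
K = 118 (K = (-1)²*118 = 1*118 = 118)
1/(R(8, Z(8, q)) + K) = 1/((8 + 5) + 118) = 1/(13 + 118) = 1/131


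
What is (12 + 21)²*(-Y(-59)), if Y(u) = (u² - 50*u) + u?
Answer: -6939108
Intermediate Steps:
Y(u) = u² - 49*u
(12 + 21)²*(-Y(-59)) = (12 + 21)²*(-(-59)*(-49 - 59)) = 33²*(-(-59)*(-108)) = 1089*(-1*6372) = 1089*(-6372) = -6939108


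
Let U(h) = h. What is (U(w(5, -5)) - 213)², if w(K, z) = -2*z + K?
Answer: 39204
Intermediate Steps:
w(K, z) = K - 2*z
(U(w(5, -5)) - 213)² = ((5 - 2*(-5)) - 213)² = ((5 + 10) - 213)² = (15 - 213)² = (-198)² = 39204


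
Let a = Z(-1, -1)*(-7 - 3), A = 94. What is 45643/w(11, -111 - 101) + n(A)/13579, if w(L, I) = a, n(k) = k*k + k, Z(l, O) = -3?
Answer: 620054197/407370 ≈ 1522.1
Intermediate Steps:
n(k) = k + k² (n(k) = k² + k = k + k²)
a = 30 (a = -3*(-7 - 3) = -3*(-10) = 30)
w(L, I) = 30
45643/w(11, -111 - 101) + n(A)/13579 = 45643/30 + (94*(1 + 94))/13579 = 45643*(1/30) + (94*95)*(1/13579) = 45643/30 + 8930*(1/13579) = 45643/30 + 8930/13579 = 620054197/407370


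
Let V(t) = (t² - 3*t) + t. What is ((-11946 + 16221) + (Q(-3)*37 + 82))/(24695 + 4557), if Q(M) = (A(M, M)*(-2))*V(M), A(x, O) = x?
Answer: 7687/29252 ≈ 0.26279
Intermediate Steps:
V(t) = t² - 2*t
Q(M) = -2*M²*(-2 + M) (Q(M) = (M*(-2))*(M*(-2 + M)) = (-2*M)*(M*(-2 + M)) = -2*M²*(-2 + M))
((-11946 + 16221) + (Q(-3)*37 + 82))/(24695 + 4557) = ((-11946 + 16221) + ((2*(-3)²*(2 - 1*(-3)))*37 + 82))/(24695 + 4557) = (4275 + ((2*9*(2 + 3))*37 + 82))/29252 = (4275 + ((2*9*5)*37 + 82))*(1/29252) = (4275 + (90*37 + 82))*(1/29252) = (4275 + (3330 + 82))*(1/29252) = (4275 + 3412)*(1/29252) = 7687*(1/29252) = 7687/29252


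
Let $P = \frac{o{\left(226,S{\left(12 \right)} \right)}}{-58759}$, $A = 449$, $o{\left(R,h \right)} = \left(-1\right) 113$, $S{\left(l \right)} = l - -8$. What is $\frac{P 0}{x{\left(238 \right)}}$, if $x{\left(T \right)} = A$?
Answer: $0$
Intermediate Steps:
$S{\left(l \right)} = 8 + l$ ($S{\left(l \right)} = l + 8 = 8 + l$)
$o{\left(R,h \right)} = -113$
$x{\left(T \right)} = 449$
$P = \frac{113}{58759}$ ($P = - \frac{113}{-58759} = \left(-113\right) \left(- \frac{1}{58759}\right) = \frac{113}{58759} \approx 0.0019231$)
$\frac{P 0}{x{\left(238 \right)}} = \frac{\frac{113}{58759} \cdot 0}{449} = 0 \cdot \frac{1}{449} = 0$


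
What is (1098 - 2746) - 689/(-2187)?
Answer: -3603487/2187 ≈ -1647.7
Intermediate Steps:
(1098 - 2746) - 689/(-2187) = -1648 - 689*(-1/2187) = -1648 + 689/2187 = -3603487/2187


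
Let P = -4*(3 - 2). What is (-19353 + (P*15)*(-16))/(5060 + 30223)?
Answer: -6131/11761 ≈ -0.52130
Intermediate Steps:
P = -4 (P = -4*1 = -4)
(-19353 + (P*15)*(-16))/(5060 + 30223) = (-19353 - 4*15*(-16))/(5060 + 30223) = (-19353 - 60*(-16))/35283 = (-19353 + 960)*(1/35283) = -18393*1/35283 = -6131/11761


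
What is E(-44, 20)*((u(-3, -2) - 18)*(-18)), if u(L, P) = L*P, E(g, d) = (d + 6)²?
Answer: 146016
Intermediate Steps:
E(g, d) = (6 + d)²
E(-44, 20)*((u(-3, -2) - 18)*(-18)) = (6 + 20)²*((-3*(-2) - 18)*(-18)) = 26²*((6 - 18)*(-18)) = 676*(-12*(-18)) = 676*216 = 146016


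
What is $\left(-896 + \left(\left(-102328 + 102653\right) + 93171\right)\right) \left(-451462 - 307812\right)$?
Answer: $-70308772400$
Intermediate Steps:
$\left(-896 + \left(\left(-102328 + 102653\right) + 93171\right)\right) \left(-451462 - 307812\right) = \left(-896 + \left(325 + 93171\right)\right) \left(-759274\right) = \left(-896 + 93496\right) \left(-759274\right) = 92600 \left(-759274\right) = -70308772400$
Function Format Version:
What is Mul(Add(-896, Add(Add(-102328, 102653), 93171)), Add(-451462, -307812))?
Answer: -70308772400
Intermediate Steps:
Mul(Add(-896, Add(Add(-102328, 102653), 93171)), Add(-451462, -307812)) = Mul(Add(-896, Add(325, 93171)), -759274) = Mul(Add(-896, 93496), -759274) = Mul(92600, -759274) = -70308772400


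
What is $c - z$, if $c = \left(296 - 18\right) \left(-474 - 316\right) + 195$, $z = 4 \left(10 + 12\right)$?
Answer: $-219513$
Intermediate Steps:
$z = 88$ ($z = 4 \cdot 22 = 88$)
$c = -219425$ ($c = 278 \left(-790\right) + 195 = -219620 + 195 = -219425$)
$c - z = -219425 - 88 = -219513$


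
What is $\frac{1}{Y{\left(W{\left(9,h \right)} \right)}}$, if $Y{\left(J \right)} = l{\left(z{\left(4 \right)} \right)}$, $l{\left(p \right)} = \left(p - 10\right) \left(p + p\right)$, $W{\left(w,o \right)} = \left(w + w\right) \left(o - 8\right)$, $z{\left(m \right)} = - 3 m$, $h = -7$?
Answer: $\frac{1}{528} \approx 0.0018939$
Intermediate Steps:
$W{\left(w,o \right)} = 2 w \left(-8 + o\right)$
$l{\left(p \right)} = 2 p \left(-10 + p\right)$ ($l{\left(p \right)} = \left(-10 + p\right) 2 p = 2 p \left(-10 + p\right)$)
$Y{\left(J \right)} = 528$ ($Y{\left(J \right)} = 2 \left(\left(-3\right) 4\right) \left(-10 - 12\right) = 2 \left(-12\right) \left(-10 - 12\right) = 2 \left(-12\right) \left(-22\right) = 528$)
$\frac{1}{Y{\left(W{\left(9,h \right)} \right)}} = \frac{1}{528}$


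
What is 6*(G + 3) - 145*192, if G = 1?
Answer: -27816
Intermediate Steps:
6*(G + 3) - 145*192 = 6*(1 + 3) - 145*192 = 6*4 - 27840 = 24 - 27840 = -27816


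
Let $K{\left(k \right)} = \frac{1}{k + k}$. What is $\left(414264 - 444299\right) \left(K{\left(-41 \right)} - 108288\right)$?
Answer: $\frac{266699296595}{82} \approx 3.2524 \cdot 10^{9}$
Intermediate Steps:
$K{\left(k \right)} = \frac{1}{2 k}$
$\left(414264 - 444299\right) \left(K{\left(-41 \right)} - 108288\right) = \left(414264 - 444299\right) \left(\frac{1}{2 \left(-41\right)} - 108288\right) = - 30035 \left(\frac{1}{2} \left(- \frac{1}{41}\right) - 108288\right) = - 30035 \left(- \frac{1}{82} - 108288\right) = \left(-30035\right) \left(- \frac{8879617}{82}\right) = \frac{266699296595}{82}$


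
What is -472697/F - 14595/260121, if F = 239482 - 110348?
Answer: -41614375689/11196821738 ≈ -3.7166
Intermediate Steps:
F = 129134
-472697/F - 14595/260121 = -472697/129134 - 14595/260121 = -472697*1/129134 - 14595*1/260121 = -472697/129134 - 4865/86707 = -41614375689/11196821738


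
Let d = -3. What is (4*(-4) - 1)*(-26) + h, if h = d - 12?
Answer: 427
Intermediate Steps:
h = -15 (h = -3 - 12 = -15)
(4*(-4) - 1)*(-26) + h = (4*(-4) - 1)*(-26) - 15 = (-16 - 1)*(-26) - 15 = -17*(-26) - 15 = 442 - 15 = 427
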